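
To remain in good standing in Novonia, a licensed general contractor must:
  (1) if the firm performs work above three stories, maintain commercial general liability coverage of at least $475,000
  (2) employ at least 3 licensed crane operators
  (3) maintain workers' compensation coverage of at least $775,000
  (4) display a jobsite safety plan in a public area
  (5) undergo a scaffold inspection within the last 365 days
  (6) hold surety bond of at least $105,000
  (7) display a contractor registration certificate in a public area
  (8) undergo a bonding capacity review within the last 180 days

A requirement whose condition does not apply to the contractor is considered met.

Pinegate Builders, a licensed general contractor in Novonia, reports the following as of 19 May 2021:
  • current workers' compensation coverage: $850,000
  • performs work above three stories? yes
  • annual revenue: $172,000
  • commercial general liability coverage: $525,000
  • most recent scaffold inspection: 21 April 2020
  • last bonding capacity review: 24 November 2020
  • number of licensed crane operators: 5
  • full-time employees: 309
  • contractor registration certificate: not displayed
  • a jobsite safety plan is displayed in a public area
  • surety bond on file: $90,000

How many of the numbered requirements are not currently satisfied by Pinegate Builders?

3

1. condition 'performs work above three stories' holds; commercial general liability coverage $525,000 ≥ $475,000 → met
2. licensed crane operators 5 ≥ 3 → met
3. workers' compensation coverage $850,000 ≥ $775,000 → met
4. jobsite safety plan present → met
5. scaffold inspection 393 days ago vs limit 365 → not met
6. surety bond $90,000 < $105,000 → not met
7. contractor registration certificate absent → not met
8. bonding capacity review 176 days ago vs limit 180 → met
Not met: 3 of 8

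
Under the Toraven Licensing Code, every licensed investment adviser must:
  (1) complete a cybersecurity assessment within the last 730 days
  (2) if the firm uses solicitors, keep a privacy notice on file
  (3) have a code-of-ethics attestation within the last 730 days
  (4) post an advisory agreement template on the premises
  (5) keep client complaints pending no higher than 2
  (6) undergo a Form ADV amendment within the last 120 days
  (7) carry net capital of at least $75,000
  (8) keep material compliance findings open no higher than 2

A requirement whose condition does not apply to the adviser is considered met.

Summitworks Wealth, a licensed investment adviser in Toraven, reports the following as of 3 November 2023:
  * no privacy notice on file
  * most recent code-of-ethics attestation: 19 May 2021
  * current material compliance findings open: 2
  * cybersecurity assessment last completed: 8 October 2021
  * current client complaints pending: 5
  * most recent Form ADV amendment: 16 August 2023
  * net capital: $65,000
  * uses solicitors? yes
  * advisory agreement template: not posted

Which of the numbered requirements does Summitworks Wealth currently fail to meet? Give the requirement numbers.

1, 2, 3, 4, 5, 7

1. cybersecurity assessment 756 days ago vs limit 730 → not met
2. condition 'uses solicitors' holds; privacy notice absent → not met
3. code-of-ethics attestation 898 days ago vs limit 730 → not met
4. advisory agreement template absent → not met
5. client complaints pending 5 > 2 → not met
6. Form ADV amendment 79 days ago vs limit 120 → met
7. net capital $65,000 < $75,000 → not met
8. material compliance findings open 2 ≤ 2 → met
Not met: 1, 2, 3, 4, 5, 7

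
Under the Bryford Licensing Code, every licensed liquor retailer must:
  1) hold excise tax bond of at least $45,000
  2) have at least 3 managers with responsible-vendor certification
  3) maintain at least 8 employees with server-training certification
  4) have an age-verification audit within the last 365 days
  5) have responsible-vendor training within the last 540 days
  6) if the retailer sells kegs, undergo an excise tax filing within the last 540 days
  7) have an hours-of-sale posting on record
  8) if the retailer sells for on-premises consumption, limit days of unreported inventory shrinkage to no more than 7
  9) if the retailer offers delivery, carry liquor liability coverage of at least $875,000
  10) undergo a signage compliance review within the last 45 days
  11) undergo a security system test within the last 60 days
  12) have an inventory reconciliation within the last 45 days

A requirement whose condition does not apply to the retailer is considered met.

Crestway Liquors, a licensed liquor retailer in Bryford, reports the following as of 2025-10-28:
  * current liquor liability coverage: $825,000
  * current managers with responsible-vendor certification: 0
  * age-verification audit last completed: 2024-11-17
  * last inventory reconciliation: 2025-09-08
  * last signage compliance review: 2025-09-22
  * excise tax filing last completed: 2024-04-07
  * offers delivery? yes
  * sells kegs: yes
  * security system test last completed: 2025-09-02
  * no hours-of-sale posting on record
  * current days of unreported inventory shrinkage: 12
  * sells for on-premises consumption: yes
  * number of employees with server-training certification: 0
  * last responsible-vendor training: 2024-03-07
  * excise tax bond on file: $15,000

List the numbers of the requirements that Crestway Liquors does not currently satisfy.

1, 2, 3, 5, 6, 7, 8, 9, 12

1. excise tax bond $15,000 < $45,000 → not met
2. managers with responsible-vendor certification 0 < 3 → not met
3. employees with server-training certification 0 < 8 → not met
4. age-verification audit 345 days ago vs limit 365 → met
5. responsible-vendor training 600 days ago vs limit 540 → not met
6. condition 'sells kegs' holds; excise tax filing 569 days ago vs limit 540 → not met
7. hours-of-sale posting absent → not met
8. condition 'sells for on-premises consumption' holds; days of unreported inventory shrinkage 12 > 7 → not met
9. condition 'offers delivery' holds; liquor liability coverage $825,000 < $875,000 → not met
10. signage compliance review 36 days ago vs limit 45 → met
11. security system test 56 days ago vs limit 60 → met
12. inventory reconciliation 50 days ago vs limit 45 → not met
Not met: 1, 2, 3, 5, 6, 7, 8, 9, 12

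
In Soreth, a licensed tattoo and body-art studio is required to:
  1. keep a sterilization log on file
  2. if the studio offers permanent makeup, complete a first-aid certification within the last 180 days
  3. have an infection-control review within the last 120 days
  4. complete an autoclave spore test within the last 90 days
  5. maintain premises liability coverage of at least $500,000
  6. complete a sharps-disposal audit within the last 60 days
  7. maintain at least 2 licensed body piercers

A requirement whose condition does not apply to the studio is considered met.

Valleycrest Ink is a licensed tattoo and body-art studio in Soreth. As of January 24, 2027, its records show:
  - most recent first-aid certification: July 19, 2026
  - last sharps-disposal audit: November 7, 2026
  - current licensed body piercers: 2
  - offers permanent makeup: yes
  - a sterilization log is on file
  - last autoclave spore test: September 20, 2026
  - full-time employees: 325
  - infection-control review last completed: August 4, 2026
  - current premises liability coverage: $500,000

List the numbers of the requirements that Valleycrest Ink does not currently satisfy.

1. sterilization log present → met
2. condition 'offers permanent makeup' holds; first-aid certification 189 days ago vs limit 180 → not met
3. infection-control review 173 days ago vs limit 120 → not met
4. autoclave spore test 126 days ago vs limit 90 → not met
5. premises liability coverage $500,000 ≥ $500,000 → met
6. sharps-disposal audit 78 days ago vs limit 60 → not met
7. licensed body piercers 2 ≥ 2 → met
Not met: 2, 3, 4, 6

2, 3, 4, 6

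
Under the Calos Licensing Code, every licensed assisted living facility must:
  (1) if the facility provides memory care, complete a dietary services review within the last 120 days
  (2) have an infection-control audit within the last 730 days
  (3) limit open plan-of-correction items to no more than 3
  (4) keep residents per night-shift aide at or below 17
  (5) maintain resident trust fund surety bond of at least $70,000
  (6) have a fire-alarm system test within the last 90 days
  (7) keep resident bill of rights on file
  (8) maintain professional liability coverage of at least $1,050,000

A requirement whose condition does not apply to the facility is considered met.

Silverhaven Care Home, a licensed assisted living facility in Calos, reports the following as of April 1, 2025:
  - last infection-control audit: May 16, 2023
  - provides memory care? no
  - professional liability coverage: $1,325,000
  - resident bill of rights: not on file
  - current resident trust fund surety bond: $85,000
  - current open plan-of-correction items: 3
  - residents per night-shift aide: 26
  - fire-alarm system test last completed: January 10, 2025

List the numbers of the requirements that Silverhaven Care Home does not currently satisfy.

1. condition 'provides memory care' does not hold → requirement n/a → met
2. infection-control audit 686 days ago vs limit 730 → met
3. open plan-of-correction items 3 ≤ 3 → met
4. residents per night-shift aide 26 > 17 → not met
5. resident trust fund surety bond $85,000 ≥ $70,000 → met
6. fire-alarm system test 81 days ago vs limit 90 → met
7. resident bill of rights absent → not met
8. professional liability coverage $1,325,000 ≥ $1,050,000 → met
Not met: 4, 7

4, 7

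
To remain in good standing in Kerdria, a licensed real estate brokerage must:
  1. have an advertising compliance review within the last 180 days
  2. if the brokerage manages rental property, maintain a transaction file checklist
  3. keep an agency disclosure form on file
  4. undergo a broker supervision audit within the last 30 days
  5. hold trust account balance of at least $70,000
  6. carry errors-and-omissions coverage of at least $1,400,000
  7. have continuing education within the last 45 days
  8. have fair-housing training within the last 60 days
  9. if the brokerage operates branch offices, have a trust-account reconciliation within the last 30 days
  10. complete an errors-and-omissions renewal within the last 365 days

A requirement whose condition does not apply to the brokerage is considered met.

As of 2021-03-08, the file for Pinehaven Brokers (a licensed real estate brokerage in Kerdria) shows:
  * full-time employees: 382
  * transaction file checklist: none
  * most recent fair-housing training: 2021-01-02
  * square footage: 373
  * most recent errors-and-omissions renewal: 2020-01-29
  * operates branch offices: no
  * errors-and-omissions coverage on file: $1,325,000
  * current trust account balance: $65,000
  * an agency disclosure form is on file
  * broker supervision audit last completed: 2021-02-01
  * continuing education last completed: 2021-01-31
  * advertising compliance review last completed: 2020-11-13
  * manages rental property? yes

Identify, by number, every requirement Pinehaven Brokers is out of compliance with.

1. advertising compliance review 115 days ago vs limit 180 → met
2. condition 'manages rental property' holds; transaction file checklist absent → not met
3. agency disclosure form present → met
4. broker supervision audit 35 days ago vs limit 30 → not met
5. trust account balance $65,000 < $70,000 → not met
6. errors-and-omissions coverage $1,325,000 < $1,400,000 → not met
7. continuing education 36 days ago vs limit 45 → met
8. fair-housing training 65 days ago vs limit 60 → not met
9. condition 'operates branch offices' does not hold → requirement n/a → met
10. errors-and-omissions renewal 404 days ago vs limit 365 → not met
Not met: 2, 4, 5, 6, 8, 10

2, 4, 5, 6, 8, 10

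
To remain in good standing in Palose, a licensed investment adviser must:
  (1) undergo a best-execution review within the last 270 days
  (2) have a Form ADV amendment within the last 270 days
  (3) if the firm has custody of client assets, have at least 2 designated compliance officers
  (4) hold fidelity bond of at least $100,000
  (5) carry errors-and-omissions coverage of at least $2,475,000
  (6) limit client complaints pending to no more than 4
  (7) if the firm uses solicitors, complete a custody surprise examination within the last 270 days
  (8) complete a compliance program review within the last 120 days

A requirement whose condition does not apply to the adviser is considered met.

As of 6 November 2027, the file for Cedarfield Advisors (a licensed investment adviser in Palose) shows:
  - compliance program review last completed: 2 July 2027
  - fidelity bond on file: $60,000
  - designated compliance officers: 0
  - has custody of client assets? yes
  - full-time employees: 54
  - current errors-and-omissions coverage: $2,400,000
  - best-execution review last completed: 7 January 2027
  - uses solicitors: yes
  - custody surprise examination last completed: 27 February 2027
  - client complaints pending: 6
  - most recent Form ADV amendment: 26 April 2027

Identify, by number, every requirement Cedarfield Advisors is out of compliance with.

1, 3, 4, 5, 6, 8

1. best-execution review 303 days ago vs limit 270 → not met
2. Form ADV amendment 194 days ago vs limit 270 → met
3. condition 'has custody of client assets' holds; designated compliance officers 0 < 2 → not met
4. fidelity bond $60,000 < $100,000 → not met
5. errors-and-omissions coverage $2,400,000 < $2,475,000 → not met
6. client complaints pending 6 > 4 → not met
7. condition 'uses solicitors' holds; custody surprise examination 252 days ago vs limit 270 → met
8. compliance program review 127 days ago vs limit 120 → not met
Not met: 1, 3, 4, 5, 6, 8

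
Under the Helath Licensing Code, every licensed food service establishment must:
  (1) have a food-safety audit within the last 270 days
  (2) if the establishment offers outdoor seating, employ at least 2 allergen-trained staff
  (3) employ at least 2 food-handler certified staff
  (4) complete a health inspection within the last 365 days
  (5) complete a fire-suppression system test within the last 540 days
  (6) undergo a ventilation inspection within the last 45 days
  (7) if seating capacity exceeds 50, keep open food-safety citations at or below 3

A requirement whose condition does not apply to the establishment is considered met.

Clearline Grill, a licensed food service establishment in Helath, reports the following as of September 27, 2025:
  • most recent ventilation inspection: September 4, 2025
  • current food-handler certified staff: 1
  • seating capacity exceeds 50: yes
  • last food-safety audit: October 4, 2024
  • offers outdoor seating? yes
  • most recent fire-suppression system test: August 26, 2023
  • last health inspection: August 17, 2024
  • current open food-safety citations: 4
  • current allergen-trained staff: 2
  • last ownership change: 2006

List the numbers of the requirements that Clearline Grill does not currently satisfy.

1, 3, 4, 5, 7

1. food-safety audit 358 days ago vs limit 270 → not met
2. condition 'offers outdoor seating' holds; allergen-trained staff 2 ≥ 2 → met
3. food-handler certified staff 1 < 2 → not met
4. health inspection 406 days ago vs limit 365 → not met
5. fire-suppression system test 763 days ago vs limit 540 → not met
6. ventilation inspection 23 days ago vs limit 45 → met
7. condition 'seating capacity exceeds 50' holds; open food-safety citations 4 > 3 → not met
Not met: 1, 3, 4, 5, 7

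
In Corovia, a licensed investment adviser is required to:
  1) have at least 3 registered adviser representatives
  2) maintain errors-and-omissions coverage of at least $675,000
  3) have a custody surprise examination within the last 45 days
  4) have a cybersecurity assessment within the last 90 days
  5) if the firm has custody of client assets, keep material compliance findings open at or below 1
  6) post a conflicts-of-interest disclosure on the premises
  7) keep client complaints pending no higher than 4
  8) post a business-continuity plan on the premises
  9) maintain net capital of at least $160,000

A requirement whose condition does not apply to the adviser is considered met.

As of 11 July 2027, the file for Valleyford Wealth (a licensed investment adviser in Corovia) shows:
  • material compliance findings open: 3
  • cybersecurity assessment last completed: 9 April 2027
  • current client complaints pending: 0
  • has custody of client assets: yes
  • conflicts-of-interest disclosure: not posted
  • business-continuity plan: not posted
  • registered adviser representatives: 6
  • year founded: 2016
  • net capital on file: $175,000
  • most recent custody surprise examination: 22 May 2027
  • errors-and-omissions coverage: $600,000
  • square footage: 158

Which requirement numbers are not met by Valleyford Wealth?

2, 3, 4, 5, 6, 8

1. registered adviser representatives 6 ≥ 3 → met
2. errors-and-omissions coverage $600,000 < $675,000 → not met
3. custody surprise examination 50 days ago vs limit 45 → not met
4. cybersecurity assessment 93 days ago vs limit 90 → not met
5. condition 'has custody of client assets' holds; material compliance findings open 3 > 1 → not met
6. conflicts-of-interest disclosure absent → not met
7. client complaints pending 0 ≤ 4 → met
8. business-continuity plan absent → not met
9. net capital $175,000 ≥ $160,000 → met
Not met: 2, 3, 4, 5, 6, 8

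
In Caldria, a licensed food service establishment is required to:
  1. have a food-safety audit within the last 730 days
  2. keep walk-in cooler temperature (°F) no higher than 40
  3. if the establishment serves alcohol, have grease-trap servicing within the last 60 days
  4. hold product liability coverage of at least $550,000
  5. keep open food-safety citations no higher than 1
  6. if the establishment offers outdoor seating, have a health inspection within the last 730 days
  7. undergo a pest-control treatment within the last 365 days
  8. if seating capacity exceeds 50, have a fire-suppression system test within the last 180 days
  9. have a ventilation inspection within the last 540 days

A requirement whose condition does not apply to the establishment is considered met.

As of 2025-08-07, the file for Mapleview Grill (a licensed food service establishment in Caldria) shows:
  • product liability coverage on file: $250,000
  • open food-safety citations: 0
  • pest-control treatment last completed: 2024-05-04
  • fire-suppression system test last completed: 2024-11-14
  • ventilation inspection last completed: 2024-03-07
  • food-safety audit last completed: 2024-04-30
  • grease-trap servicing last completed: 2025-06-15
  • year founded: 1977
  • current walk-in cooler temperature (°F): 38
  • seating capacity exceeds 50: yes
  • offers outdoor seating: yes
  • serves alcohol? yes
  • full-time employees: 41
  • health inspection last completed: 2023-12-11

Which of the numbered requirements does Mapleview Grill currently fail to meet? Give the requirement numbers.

1. food-safety audit 464 days ago vs limit 730 → met
2. walk-in cooler temperature (°F) 38 ≤ 40 → met
3. condition 'serves alcohol' holds; grease-trap servicing 53 days ago vs limit 60 → met
4. product liability coverage $250,000 < $550,000 → not met
5. open food-safety citations 0 ≤ 1 → met
6. condition 'offers outdoor seating' holds; health inspection 605 days ago vs limit 730 → met
7. pest-control treatment 460 days ago vs limit 365 → not met
8. condition 'seating capacity exceeds 50' holds; fire-suppression system test 266 days ago vs limit 180 → not met
9. ventilation inspection 518 days ago vs limit 540 → met
Not met: 4, 7, 8

4, 7, 8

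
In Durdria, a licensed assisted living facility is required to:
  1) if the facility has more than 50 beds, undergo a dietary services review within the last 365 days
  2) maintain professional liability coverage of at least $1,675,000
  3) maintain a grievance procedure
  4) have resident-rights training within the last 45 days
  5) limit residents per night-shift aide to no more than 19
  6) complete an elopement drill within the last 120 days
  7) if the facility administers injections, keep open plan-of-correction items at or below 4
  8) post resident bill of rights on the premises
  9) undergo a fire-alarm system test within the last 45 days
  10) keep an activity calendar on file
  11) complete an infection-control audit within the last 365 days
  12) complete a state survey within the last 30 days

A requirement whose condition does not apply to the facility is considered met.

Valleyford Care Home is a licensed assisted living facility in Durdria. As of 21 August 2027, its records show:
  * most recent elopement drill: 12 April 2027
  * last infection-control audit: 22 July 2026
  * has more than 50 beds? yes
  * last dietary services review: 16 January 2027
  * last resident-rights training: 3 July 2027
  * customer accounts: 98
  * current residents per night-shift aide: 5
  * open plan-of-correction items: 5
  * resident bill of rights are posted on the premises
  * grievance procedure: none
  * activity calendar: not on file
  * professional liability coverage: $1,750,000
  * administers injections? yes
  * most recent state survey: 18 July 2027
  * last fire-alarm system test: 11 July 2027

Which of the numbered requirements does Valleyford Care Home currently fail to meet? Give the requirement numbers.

1. condition 'has more than 50 beds' holds; dietary services review 217 days ago vs limit 365 → met
2. professional liability coverage $1,750,000 ≥ $1,675,000 → met
3. grievance procedure absent → not met
4. resident-rights training 49 days ago vs limit 45 → not met
5. residents per night-shift aide 5 ≤ 19 → met
6. elopement drill 131 days ago vs limit 120 → not met
7. condition 'administers injections' holds; open plan-of-correction items 5 > 4 → not met
8. resident bill of rights present → met
9. fire-alarm system test 41 days ago vs limit 45 → met
10. activity calendar absent → not met
11. infection-control audit 395 days ago vs limit 365 → not met
12. state survey 34 days ago vs limit 30 → not met
Not met: 3, 4, 6, 7, 10, 11, 12

3, 4, 6, 7, 10, 11, 12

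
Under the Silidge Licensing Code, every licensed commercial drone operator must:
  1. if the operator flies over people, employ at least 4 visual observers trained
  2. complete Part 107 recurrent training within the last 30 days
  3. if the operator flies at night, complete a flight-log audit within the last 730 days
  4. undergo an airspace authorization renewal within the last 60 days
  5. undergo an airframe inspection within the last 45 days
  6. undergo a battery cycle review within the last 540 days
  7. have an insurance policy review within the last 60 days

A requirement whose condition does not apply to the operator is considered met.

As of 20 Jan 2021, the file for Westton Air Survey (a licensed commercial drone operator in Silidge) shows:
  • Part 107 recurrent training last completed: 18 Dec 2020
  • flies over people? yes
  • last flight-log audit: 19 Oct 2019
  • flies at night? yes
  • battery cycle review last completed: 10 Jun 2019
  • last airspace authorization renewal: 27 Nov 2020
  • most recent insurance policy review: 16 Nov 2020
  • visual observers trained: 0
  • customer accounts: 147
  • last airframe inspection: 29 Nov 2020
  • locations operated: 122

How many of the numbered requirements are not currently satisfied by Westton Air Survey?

5

1. condition 'flies over people' holds; visual observers trained 0 < 4 → not met
2. Part 107 recurrent training 33 days ago vs limit 30 → not met
3. condition 'flies at night' holds; flight-log audit 459 days ago vs limit 730 → met
4. airspace authorization renewal 54 days ago vs limit 60 → met
5. airframe inspection 52 days ago vs limit 45 → not met
6. battery cycle review 590 days ago vs limit 540 → not met
7. insurance policy review 65 days ago vs limit 60 → not met
Not met: 5 of 7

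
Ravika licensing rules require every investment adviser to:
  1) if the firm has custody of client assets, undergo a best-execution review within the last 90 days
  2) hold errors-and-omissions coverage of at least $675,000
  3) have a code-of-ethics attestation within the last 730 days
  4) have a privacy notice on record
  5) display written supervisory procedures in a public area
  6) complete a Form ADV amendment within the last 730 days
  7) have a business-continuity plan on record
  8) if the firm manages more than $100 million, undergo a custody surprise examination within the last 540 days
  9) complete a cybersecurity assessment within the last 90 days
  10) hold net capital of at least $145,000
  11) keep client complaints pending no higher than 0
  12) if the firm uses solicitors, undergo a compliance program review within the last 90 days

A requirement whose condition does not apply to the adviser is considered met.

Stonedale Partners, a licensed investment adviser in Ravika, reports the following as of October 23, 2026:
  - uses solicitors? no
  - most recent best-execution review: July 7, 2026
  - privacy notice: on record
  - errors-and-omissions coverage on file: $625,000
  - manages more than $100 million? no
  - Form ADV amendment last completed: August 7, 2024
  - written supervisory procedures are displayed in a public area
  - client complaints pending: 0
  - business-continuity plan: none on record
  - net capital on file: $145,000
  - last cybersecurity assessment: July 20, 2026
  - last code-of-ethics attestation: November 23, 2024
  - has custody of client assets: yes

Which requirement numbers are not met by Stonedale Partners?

1, 2, 6, 7, 9

1. condition 'has custody of client assets' holds; best-execution review 108 days ago vs limit 90 → not met
2. errors-and-omissions coverage $625,000 < $675,000 → not met
3. code-of-ethics attestation 699 days ago vs limit 730 → met
4. privacy notice present → met
5. written supervisory procedures present → met
6. Form ADV amendment 807 days ago vs limit 730 → not met
7. business-continuity plan absent → not met
8. condition 'manages more than $100 million' does not hold → requirement n/a → met
9. cybersecurity assessment 95 days ago vs limit 90 → not met
10. net capital $145,000 ≥ $145,000 → met
11. client complaints pending 0 ≤ 0 → met
12. condition 'uses solicitors' does not hold → requirement n/a → met
Not met: 1, 2, 6, 7, 9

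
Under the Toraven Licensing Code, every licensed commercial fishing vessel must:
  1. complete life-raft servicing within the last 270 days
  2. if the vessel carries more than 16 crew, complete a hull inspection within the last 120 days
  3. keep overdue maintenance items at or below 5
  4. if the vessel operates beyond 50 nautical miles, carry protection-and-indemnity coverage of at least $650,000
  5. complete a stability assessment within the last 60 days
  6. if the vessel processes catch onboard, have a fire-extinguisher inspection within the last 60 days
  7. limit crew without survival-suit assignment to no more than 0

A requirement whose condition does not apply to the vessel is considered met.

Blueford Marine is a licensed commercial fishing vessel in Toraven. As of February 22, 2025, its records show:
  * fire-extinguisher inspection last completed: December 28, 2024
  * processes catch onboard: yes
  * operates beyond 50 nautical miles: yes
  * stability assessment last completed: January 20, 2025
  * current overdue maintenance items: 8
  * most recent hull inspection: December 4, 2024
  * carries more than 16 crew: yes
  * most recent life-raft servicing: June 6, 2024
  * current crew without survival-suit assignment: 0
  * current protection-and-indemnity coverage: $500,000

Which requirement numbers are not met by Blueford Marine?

3, 4

1. life-raft servicing 261 days ago vs limit 270 → met
2. condition 'carries more than 16 crew' holds; hull inspection 80 days ago vs limit 120 → met
3. overdue maintenance items 8 > 5 → not met
4. condition 'operates beyond 50 nautical miles' holds; protection-and-indemnity coverage $500,000 < $650,000 → not met
5. stability assessment 33 days ago vs limit 60 → met
6. condition 'processes catch onboard' holds; fire-extinguisher inspection 56 days ago vs limit 60 → met
7. crew without survival-suit assignment 0 ≤ 0 → met
Not met: 3, 4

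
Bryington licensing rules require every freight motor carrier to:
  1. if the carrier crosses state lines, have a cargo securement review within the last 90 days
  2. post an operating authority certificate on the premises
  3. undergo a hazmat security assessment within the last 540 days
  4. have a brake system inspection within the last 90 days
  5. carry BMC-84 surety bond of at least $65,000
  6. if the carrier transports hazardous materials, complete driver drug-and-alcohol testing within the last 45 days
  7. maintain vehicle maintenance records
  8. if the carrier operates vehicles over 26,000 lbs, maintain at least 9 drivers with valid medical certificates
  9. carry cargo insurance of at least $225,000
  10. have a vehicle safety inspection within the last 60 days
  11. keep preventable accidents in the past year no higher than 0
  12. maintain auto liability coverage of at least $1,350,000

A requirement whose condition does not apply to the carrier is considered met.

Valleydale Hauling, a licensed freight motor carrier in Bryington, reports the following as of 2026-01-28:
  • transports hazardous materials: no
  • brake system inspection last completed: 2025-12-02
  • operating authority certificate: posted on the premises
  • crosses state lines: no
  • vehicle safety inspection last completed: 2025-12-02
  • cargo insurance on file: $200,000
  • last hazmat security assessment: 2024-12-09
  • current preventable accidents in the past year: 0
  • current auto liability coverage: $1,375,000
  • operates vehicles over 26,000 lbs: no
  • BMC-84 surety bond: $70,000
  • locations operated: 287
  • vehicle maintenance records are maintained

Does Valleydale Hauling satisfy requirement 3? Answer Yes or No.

Yes

3. hazmat security assessment 415 days ago vs limit 540 → met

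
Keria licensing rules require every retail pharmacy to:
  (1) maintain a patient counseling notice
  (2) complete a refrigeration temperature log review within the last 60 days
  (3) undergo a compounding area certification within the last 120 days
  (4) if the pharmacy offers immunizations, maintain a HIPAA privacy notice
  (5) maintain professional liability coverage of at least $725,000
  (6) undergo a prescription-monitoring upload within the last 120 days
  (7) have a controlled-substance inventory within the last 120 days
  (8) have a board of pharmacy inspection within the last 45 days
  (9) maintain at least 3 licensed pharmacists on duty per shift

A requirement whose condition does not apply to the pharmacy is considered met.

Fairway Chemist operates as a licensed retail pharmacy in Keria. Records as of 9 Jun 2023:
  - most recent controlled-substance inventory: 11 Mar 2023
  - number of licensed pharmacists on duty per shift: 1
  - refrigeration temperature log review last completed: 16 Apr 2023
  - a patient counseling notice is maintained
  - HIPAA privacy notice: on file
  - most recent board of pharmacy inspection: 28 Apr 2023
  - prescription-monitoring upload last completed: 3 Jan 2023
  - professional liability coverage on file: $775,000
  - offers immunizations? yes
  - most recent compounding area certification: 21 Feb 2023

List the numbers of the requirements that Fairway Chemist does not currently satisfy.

6, 9

1. patient counseling notice present → met
2. refrigeration temperature log review 54 days ago vs limit 60 → met
3. compounding area certification 108 days ago vs limit 120 → met
4. condition 'offers immunizations' holds; HIPAA privacy notice present → met
5. professional liability coverage $775,000 ≥ $725,000 → met
6. prescription-monitoring upload 157 days ago vs limit 120 → not met
7. controlled-substance inventory 90 days ago vs limit 120 → met
8. board of pharmacy inspection 42 days ago vs limit 45 → met
9. licensed pharmacists on duty per shift 1 < 3 → not met
Not met: 6, 9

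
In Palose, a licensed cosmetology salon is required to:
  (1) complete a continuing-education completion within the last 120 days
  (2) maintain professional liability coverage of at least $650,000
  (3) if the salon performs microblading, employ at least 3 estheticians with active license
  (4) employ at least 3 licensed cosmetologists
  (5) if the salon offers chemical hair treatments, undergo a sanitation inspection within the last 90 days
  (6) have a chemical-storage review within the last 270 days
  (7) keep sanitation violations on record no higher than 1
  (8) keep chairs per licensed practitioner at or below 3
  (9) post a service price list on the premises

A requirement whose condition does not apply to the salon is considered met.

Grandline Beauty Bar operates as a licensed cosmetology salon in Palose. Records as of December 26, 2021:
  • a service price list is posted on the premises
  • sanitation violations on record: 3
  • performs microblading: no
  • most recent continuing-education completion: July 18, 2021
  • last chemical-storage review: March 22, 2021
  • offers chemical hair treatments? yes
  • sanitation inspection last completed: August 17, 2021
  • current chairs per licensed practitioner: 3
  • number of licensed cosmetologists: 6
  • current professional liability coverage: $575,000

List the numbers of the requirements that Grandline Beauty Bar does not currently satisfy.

1, 2, 5, 6, 7

1. continuing-education completion 161 days ago vs limit 120 → not met
2. professional liability coverage $575,000 < $650,000 → not met
3. condition 'performs microblading' does not hold → requirement n/a → met
4. licensed cosmetologists 6 ≥ 3 → met
5. condition 'offers chemical hair treatments' holds; sanitation inspection 131 days ago vs limit 90 → not met
6. chemical-storage review 279 days ago vs limit 270 → not met
7. sanitation violations on record 3 > 1 → not met
8. chairs per licensed practitioner 3 ≤ 3 → met
9. service price list present → met
Not met: 1, 2, 5, 6, 7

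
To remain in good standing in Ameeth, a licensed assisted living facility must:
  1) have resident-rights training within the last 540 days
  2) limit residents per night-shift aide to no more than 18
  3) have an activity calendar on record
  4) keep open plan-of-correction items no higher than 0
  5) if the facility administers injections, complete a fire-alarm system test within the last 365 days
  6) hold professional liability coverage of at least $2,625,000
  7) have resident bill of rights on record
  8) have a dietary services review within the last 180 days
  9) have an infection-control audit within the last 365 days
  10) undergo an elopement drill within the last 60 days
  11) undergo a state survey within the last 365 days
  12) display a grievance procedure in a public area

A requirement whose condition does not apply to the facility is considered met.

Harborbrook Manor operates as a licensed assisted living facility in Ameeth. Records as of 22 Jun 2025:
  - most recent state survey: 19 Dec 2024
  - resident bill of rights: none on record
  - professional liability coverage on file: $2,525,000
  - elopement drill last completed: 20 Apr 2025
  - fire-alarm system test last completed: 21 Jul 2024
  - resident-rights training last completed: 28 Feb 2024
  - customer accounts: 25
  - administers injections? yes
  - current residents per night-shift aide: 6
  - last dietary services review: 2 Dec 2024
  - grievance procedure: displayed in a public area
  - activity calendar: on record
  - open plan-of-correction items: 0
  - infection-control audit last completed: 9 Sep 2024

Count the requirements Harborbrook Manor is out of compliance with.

1. resident-rights training 480 days ago vs limit 540 → met
2. residents per night-shift aide 6 ≤ 18 → met
3. activity calendar present → met
4. open plan-of-correction items 0 ≤ 0 → met
5. condition 'administers injections' holds; fire-alarm system test 336 days ago vs limit 365 → met
6. professional liability coverage $2,525,000 < $2,625,000 → not met
7. resident bill of rights absent → not met
8. dietary services review 202 days ago vs limit 180 → not met
9. infection-control audit 286 days ago vs limit 365 → met
10. elopement drill 63 days ago vs limit 60 → not met
11. state survey 185 days ago vs limit 365 → met
12. grievance procedure present → met
Not met: 4 of 12

4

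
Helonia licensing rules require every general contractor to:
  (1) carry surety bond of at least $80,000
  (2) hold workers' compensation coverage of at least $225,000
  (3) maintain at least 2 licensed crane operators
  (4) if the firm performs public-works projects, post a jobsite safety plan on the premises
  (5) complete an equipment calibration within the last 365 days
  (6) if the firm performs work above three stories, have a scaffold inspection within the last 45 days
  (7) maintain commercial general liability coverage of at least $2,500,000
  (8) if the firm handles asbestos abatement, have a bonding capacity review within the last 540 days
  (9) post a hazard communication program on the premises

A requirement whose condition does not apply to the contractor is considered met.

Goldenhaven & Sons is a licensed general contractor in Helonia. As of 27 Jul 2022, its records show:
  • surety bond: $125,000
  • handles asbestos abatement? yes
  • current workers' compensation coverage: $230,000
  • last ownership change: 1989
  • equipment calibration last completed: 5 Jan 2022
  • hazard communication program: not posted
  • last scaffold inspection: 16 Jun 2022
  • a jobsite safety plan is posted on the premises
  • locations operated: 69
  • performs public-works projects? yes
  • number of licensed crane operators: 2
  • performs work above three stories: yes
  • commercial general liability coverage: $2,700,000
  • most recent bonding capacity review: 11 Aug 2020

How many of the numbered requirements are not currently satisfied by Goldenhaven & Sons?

1. surety bond $125,000 ≥ $80,000 → met
2. workers' compensation coverage $230,000 ≥ $225,000 → met
3. licensed crane operators 2 ≥ 2 → met
4. condition 'performs public-works projects' holds; jobsite safety plan present → met
5. equipment calibration 203 days ago vs limit 365 → met
6. condition 'performs work above three stories' holds; scaffold inspection 41 days ago vs limit 45 → met
7. commercial general liability coverage $2,700,000 ≥ $2,500,000 → met
8. condition 'handles asbestos abatement' holds; bonding capacity review 715 days ago vs limit 540 → not met
9. hazard communication program absent → not met
Not met: 2 of 9

2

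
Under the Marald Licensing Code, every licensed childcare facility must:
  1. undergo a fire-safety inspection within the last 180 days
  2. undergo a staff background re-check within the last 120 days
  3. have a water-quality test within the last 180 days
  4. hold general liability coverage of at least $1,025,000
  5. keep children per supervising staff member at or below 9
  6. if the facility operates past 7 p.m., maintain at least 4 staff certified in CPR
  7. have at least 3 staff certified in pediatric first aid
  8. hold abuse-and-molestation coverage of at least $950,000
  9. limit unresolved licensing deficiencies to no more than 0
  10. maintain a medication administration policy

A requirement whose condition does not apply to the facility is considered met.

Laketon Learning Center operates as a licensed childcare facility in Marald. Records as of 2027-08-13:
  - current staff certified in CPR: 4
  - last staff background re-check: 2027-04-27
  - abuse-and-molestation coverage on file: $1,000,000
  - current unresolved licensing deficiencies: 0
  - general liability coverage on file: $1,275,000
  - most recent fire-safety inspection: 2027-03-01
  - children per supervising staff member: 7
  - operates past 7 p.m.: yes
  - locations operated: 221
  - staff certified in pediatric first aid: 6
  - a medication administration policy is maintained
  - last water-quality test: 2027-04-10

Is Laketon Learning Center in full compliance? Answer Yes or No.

1. fire-safety inspection 165 days ago vs limit 180 → met
2. staff background re-check 108 days ago vs limit 120 → met
3. water-quality test 125 days ago vs limit 180 → met
4. general liability coverage $1,275,000 ≥ $1,025,000 → met
5. children per supervising staff member 7 ≤ 9 → met
6. condition 'operates past 7 p.m.' holds; staff certified in CPR 4 ≥ 4 → met
7. staff certified in pediatric first aid 6 ≥ 3 → met
8. abuse-and-molestation coverage $1,000,000 ≥ $950,000 → met
9. unresolved licensing deficiencies 0 ≤ 0 → met
10. medication administration policy present → met
All met.

Yes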